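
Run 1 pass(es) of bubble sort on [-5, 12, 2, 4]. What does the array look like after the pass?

After pass 1: [-5, 2, 4, 12] (2 swaps)
Total swaps: 2


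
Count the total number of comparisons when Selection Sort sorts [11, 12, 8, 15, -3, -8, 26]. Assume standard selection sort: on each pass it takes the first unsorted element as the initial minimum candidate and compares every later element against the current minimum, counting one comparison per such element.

Pass 1: scan indices 1..6 for the minimum = 6 comparison(s); min is -8, place at index 0 -> [-8, 12, 8, 15, -3, 11, 26]
Pass 2: scan indices 2..6 for the minimum = 5 comparison(s); min is -3, place at index 1 -> [-8, -3, 8, 15, 12, 11, 26]
Pass 3: scan indices 3..6 for the minimum = 4 comparison(s); min is 8, place at index 2 -> [-8, -3, 8, 15, 12, 11, 26]
Pass 4: scan indices 4..6 for the minimum = 3 comparison(s); min is 11, place at index 3 -> [-8, -3, 8, 11, 12, 15, 26]
Pass 5: scan indices 5..6 for the minimum = 2 comparison(s); min is 12, place at index 4 -> [-8, -3, 8, 11, 12, 15, 26]
Pass 6: scan indices 6..6 for the minimum = 1 comparison(s); min is 15, place at index 5 -> [-8, -3, 8, 11, 12, 15, 26]
Selection sort always scans the whole unsorted suffix, so the count is (n-1) + (n-2) + ... + 1 = n(n-1)/2 = 7*6/2 = 21 regardless of the input order.
Total comparisons: 6 + 5 + 4 + 3 + 2 + 1 = 21


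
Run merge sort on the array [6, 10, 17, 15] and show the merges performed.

Divide and conquer:
  Merge [6] + [10] -> [6, 10]
  Merge [17] + [15] -> [15, 17]
  Merge [6, 10] + [15, 17] -> [6, 10, 15, 17]


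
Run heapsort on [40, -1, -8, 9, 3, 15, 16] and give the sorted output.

Build heap: [40, 9, 16, -1, 3, 15, -8]
Extract 40: [16, 9, 15, -1, 3, -8, 40]
Extract 16: [15, 9, -8, -1, 3, 16, 40]
Extract 15: [9, 3, -8, -1, 15, 16, 40]
Extract 9: [3, -1, -8, 9, 15, 16, 40]
Extract 3: [-1, -8, 3, 9, 15, 16, 40]
Extract -1: [-8, -1, 3, 9, 15, 16, 40]


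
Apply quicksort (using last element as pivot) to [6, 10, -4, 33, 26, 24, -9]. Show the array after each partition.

Partition 1: pivot=-9 at index 0 -> [-9, 10, -4, 33, 26, 24, 6]
Partition 2: pivot=6 at index 2 -> [-9, -4, 6, 33, 26, 24, 10]
Partition 3: pivot=10 at index 3 -> [-9, -4, 6, 10, 26, 24, 33]
Partition 4: pivot=33 at index 6 -> [-9, -4, 6, 10, 26, 24, 33]
Partition 5: pivot=24 at index 4 -> [-9, -4, 6, 10, 24, 26, 33]


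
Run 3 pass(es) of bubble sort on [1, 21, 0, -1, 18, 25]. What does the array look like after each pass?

After pass 1: [1, 0, -1, 18, 21, 25] (3 swaps)
After pass 2: [0, -1, 1, 18, 21, 25] (2 swaps)
After pass 3: [-1, 0, 1, 18, 21, 25] (1 swaps)
Total swaps: 6


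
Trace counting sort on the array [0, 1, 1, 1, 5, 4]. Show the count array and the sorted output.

Count array: [1, 3, 0, 0, 1, 1]
(count[i] = number of elements equal to i)
Cumulative count: [1, 4, 4, 4, 5, 6]
Sorted: [0, 1, 1, 1, 4, 5]


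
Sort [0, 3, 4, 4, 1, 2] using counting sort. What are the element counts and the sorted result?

Count array: [1, 1, 1, 1, 2]
(count[i] = number of elements equal to i)
Cumulative count: [1, 2, 3, 4, 6]
Sorted: [0, 1, 2, 3, 4, 4]


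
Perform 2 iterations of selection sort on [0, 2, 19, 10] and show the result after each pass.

Pass 1: Select minimum 0 at index 0, swap -> [0, 2, 19, 10]
Pass 2: Select minimum 2 at index 1, swap -> [0, 2, 19, 10]


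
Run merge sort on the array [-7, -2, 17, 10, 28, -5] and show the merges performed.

Divide and conquer:
  Merge [-2] + [17] -> [-2, 17]
  Merge [-7] + [-2, 17] -> [-7, -2, 17]
  Merge [28] + [-5] -> [-5, 28]
  Merge [10] + [-5, 28] -> [-5, 10, 28]
  Merge [-7, -2, 17] + [-5, 10, 28] -> [-7, -5, -2, 10, 17, 28]


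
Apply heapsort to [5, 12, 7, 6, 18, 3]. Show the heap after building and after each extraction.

Build heap: [18, 12, 7, 6, 5, 3]
Extract 18: [12, 6, 7, 3, 5, 18]
Extract 12: [7, 6, 5, 3, 12, 18]
Extract 7: [6, 3, 5, 7, 12, 18]
Extract 6: [5, 3, 6, 7, 12, 18]
Extract 5: [3, 5, 6, 7, 12, 18]


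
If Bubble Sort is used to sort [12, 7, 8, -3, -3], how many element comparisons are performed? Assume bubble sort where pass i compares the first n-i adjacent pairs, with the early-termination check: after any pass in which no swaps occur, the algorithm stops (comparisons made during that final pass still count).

Pass 1: compare adjacent pairs (0,1)..(3,4) = 4 comparison(s), 4 swap(s) -> [7, 8, -3, -3, 12]
Pass 2: compare adjacent pairs (0,1)..(2,3) = 3 comparison(s), 2 swap(s) -> [7, -3, -3, 8, 12]
Pass 3: compare adjacent pairs (0,1)..(1,2) = 2 comparison(s), 2 swap(s) -> [-3, -3, 7, 8, 12]
Pass 4: compare adjacent pairs (0,1)..(0,1) = 1 comparison(s), 0 swap(s) -> [-3, -3, 7, 8, 12]
No swaps in this pass, so bubble sort stops here.
Total comparisons: 4 + 3 + 2 + 1 = 10


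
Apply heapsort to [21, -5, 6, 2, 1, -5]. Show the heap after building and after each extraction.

Build heap: [21, 2, 6, -5, 1, -5]
Extract 21: [6, 2, -5, -5, 1, 21]
Extract 6: [2, 1, -5, -5, 6, 21]
Extract 2: [1, -5, -5, 2, 6, 21]
Extract 1: [-5, -5, 1, 2, 6, 21]
Extract -5: [-5, -5, 1, 2, 6, 21]


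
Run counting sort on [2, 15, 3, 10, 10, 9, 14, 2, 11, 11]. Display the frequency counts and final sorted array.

Count array: [0, 0, 2, 1, 0, 0, 0, 0, 0, 1, 2, 2, 0, 0, 1, 1]
(count[i] = number of elements equal to i)
Cumulative count: [0, 0, 2, 3, 3, 3, 3, 3, 3, 4, 6, 8, 8, 8, 9, 10]
Sorted: [2, 2, 3, 9, 10, 10, 11, 11, 14, 15]


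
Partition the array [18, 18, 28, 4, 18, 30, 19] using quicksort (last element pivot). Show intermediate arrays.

Partition 1: pivot=19 at index 4 -> [18, 18, 4, 18, 19, 30, 28]
Partition 2: pivot=18 at index 3 -> [18, 18, 4, 18, 19, 30, 28]
Partition 3: pivot=4 at index 0 -> [4, 18, 18, 18, 19, 30, 28]
Partition 4: pivot=18 at index 2 -> [4, 18, 18, 18, 19, 30, 28]
Partition 5: pivot=28 at index 5 -> [4, 18, 18, 18, 19, 28, 30]


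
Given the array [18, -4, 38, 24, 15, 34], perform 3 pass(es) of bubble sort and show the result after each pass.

After pass 1: [-4, 18, 24, 15, 34, 38] (4 swaps)
After pass 2: [-4, 18, 15, 24, 34, 38] (1 swaps)
After pass 3: [-4, 15, 18, 24, 34, 38] (1 swaps)
Total swaps: 6


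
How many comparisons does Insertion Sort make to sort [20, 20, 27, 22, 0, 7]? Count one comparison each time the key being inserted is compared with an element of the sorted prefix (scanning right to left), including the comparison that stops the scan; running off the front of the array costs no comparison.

Insert 20: 20 <= 20 (stop) = 1 comparison(s) -> [20, 20, 27, 22, 0, 7]
Insert 27: 20 <= 27 (stop) = 1 comparison(s) -> [20, 20, 27, 22, 0, 7]
Insert 22: 27 > 22 (shift), 20 <= 22 (stop) = 2 comparison(s) -> [20, 20, 22, 27, 0, 7]
Insert 0: 27 > 0 (shift), 22 > 0 (shift), 20 > 0 (shift), 20 > 0 (shift), reached front = 4 comparison(s) -> [0, 20, 20, 22, 27, 7]
Insert 7: 27 > 7 (shift), 22 > 7 (shift), 20 > 7 (shift), 20 > 7 (shift), 0 <= 7 (stop) = 5 comparison(s) -> [0, 7, 20, 20, 22, 27]
Total comparisons: 1 + 1 + 2 + 4 + 5 = 13


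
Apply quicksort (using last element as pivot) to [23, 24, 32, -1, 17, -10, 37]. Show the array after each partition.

Partition 1: pivot=37 at index 6 -> [23, 24, 32, -1, 17, -10, 37]
Partition 2: pivot=-10 at index 0 -> [-10, 24, 32, -1, 17, 23, 37]
Partition 3: pivot=23 at index 3 -> [-10, -1, 17, 23, 32, 24, 37]
Partition 4: pivot=17 at index 2 -> [-10, -1, 17, 23, 32, 24, 37]
Partition 5: pivot=24 at index 4 -> [-10, -1, 17, 23, 24, 32, 37]


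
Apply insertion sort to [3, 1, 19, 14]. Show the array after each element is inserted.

First element 3 is already 'sorted'
Insert 1: shifted 1 elements -> [1, 3, 19, 14]
Insert 19: shifted 0 elements -> [1, 3, 19, 14]
Insert 14: shifted 1 elements -> [1, 3, 14, 19]


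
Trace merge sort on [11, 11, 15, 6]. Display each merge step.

Divide and conquer:
  Merge [11] + [11] -> [11, 11]
  Merge [15] + [6] -> [6, 15]
  Merge [11, 11] + [6, 15] -> [6, 11, 11, 15]


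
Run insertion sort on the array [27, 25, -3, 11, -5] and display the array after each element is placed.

First element 27 is already 'sorted'
Insert 25: shifted 1 elements -> [25, 27, -3, 11, -5]
Insert -3: shifted 2 elements -> [-3, 25, 27, 11, -5]
Insert 11: shifted 2 elements -> [-3, 11, 25, 27, -5]
Insert -5: shifted 4 elements -> [-5, -3, 11, 25, 27]


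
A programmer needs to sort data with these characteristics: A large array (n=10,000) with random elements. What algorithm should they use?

Best choice: Quicksort or Mergesort
Reason: Both have O(n log n) average case; quicksort has lower constant factors


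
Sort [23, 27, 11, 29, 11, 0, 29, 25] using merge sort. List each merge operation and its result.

Divide and conquer:
  Merge [23] + [27] -> [23, 27]
  Merge [11] + [29] -> [11, 29]
  Merge [23, 27] + [11, 29] -> [11, 23, 27, 29]
  Merge [11] + [0] -> [0, 11]
  Merge [29] + [25] -> [25, 29]
  Merge [0, 11] + [25, 29] -> [0, 11, 25, 29]
  Merge [11, 23, 27, 29] + [0, 11, 25, 29] -> [0, 11, 11, 23, 25, 27, 29, 29]


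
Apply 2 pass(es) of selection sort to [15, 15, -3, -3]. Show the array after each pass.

Pass 1: Select minimum -3 at index 2, swap -> [-3, 15, 15, -3]
Pass 2: Select minimum -3 at index 3, swap -> [-3, -3, 15, 15]


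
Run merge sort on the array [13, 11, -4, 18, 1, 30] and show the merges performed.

Divide and conquer:
  Merge [11] + [-4] -> [-4, 11]
  Merge [13] + [-4, 11] -> [-4, 11, 13]
  Merge [1] + [30] -> [1, 30]
  Merge [18] + [1, 30] -> [1, 18, 30]
  Merge [-4, 11, 13] + [1, 18, 30] -> [-4, 1, 11, 13, 18, 30]


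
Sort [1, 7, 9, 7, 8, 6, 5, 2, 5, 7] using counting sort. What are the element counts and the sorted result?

Count array: [0, 1, 1, 0, 0, 2, 1, 3, 1, 1]
(count[i] = number of elements equal to i)
Cumulative count: [0, 1, 2, 2, 2, 4, 5, 8, 9, 10]
Sorted: [1, 2, 5, 5, 6, 7, 7, 7, 8, 9]


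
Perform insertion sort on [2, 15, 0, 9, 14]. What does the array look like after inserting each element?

First element 2 is already 'sorted'
Insert 15: shifted 0 elements -> [2, 15, 0, 9, 14]
Insert 0: shifted 2 elements -> [0, 2, 15, 9, 14]
Insert 9: shifted 1 elements -> [0, 2, 9, 15, 14]
Insert 14: shifted 1 elements -> [0, 2, 9, 14, 15]


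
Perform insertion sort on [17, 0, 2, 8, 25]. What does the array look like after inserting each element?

First element 17 is already 'sorted'
Insert 0: shifted 1 elements -> [0, 17, 2, 8, 25]
Insert 2: shifted 1 elements -> [0, 2, 17, 8, 25]
Insert 8: shifted 1 elements -> [0, 2, 8, 17, 25]
Insert 25: shifted 0 elements -> [0, 2, 8, 17, 25]


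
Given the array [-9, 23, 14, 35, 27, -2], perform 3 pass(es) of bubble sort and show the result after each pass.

After pass 1: [-9, 14, 23, 27, -2, 35] (3 swaps)
After pass 2: [-9, 14, 23, -2, 27, 35] (1 swaps)
After pass 3: [-9, 14, -2, 23, 27, 35] (1 swaps)
Total swaps: 5


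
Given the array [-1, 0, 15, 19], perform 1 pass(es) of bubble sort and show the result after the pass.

After pass 1: [-1, 0, 15, 19] (0 swaps)
Total swaps: 0


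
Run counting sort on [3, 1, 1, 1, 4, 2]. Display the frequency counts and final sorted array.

Count array: [0, 3, 1, 1, 1]
(count[i] = number of elements equal to i)
Cumulative count: [0, 3, 4, 5, 6]
Sorted: [1, 1, 1, 2, 3, 4]


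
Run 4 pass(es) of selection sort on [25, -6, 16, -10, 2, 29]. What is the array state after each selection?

Pass 1: Select minimum -10 at index 3, swap -> [-10, -6, 16, 25, 2, 29]
Pass 2: Select minimum -6 at index 1, swap -> [-10, -6, 16, 25, 2, 29]
Pass 3: Select minimum 2 at index 4, swap -> [-10, -6, 2, 25, 16, 29]
Pass 4: Select minimum 16 at index 4, swap -> [-10, -6, 2, 16, 25, 29]


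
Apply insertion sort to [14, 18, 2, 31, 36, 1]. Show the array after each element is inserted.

First element 14 is already 'sorted'
Insert 18: shifted 0 elements -> [14, 18, 2, 31, 36, 1]
Insert 2: shifted 2 elements -> [2, 14, 18, 31, 36, 1]
Insert 31: shifted 0 elements -> [2, 14, 18, 31, 36, 1]
Insert 36: shifted 0 elements -> [2, 14, 18, 31, 36, 1]
Insert 1: shifted 5 elements -> [1, 2, 14, 18, 31, 36]


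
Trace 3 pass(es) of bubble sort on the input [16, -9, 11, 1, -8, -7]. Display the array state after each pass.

After pass 1: [-9, 11, 1, -8, -7, 16] (5 swaps)
After pass 2: [-9, 1, -8, -7, 11, 16] (3 swaps)
After pass 3: [-9, -8, -7, 1, 11, 16] (2 swaps)
Total swaps: 10


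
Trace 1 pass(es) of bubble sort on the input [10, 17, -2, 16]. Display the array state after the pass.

After pass 1: [10, -2, 16, 17] (2 swaps)
Total swaps: 2


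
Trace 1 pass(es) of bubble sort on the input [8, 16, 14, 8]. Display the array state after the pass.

After pass 1: [8, 14, 8, 16] (2 swaps)
Total swaps: 2


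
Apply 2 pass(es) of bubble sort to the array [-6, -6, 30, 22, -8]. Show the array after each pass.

After pass 1: [-6, -6, 22, -8, 30] (2 swaps)
After pass 2: [-6, -6, -8, 22, 30] (1 swaps)
Total swaps: 3


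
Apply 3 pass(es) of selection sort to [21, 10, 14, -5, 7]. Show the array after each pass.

Pass 1: Select minimum -5 at index 3, swap -> [-5, 10, 14, 21, 7]
Pass 2: Select minimum 7 at index 4, swap -> [-5, 7, 14, 21, 10]
Pass 3: Select minimum 10 at index 4, swap -> [-5, 7, 10, 21, 14]


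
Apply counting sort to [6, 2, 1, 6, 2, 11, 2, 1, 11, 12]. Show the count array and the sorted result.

Count array: [0, 2, 3, 0, 0, 0, 2, 0, 0, 0, 0, 2, 1]
(count[i] = number of elements equal to i)
Cumulative count: [0, 2, 5, 5, 5, 5, 7, 7, 7, 7, 7, 9, 10]
Sorted: [1, 1, 2, 2, 2, 6, 6, 11, 11, 12]


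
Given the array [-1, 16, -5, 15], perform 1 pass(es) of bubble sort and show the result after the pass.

After pass 1: [-1, -5, 15, 16] (2 swaps)
Total swaps: 2


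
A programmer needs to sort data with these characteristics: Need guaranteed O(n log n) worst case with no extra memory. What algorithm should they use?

Best choice: Heapsort
Reason: Heapsort is O(n log n) worst case and sorts in-place; quicksort can degrade to O(n^2)


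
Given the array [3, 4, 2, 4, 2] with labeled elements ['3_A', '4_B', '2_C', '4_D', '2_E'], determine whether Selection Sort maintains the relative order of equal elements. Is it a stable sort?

Trace Selection Sort on the labeled array (the key is the number; the letter only tracks identity):
  Pass 1: minimum of unsorted part is 2_C at index 2; swap it with 3_A at index 0 -> [2_C, 4_B, 3_A, 4_D, 2_E]
  Pass 2: minimum of unsorted part is 2_E at index 4; swap it with 4_B at index 1 -> [2_C, 2_E, 3_A, 4_D, 4_B]
  Pass 3: minimum 3_A is already at index 2; no swap -> [2_C, 2_E, 3_A, 4_D, 4_B]
  Pass 4: minimum 4_D is already at index 3; no swap -> [2_C, 2_E, 3_A, 4_D, 4_B]
Final order: [2_C, 2_E, 3_A, 4_D, 4_B]
Equal keys:
  value 2: originally 2_C, 2_E; after sorting 2_C, 2_E -> order preserved
  value 4: originally 4_B, 4_D; after sorting 4_D, 4_B -> order changed
Equal keys were reordered, so Selection Sort is not stable: the long-range swap that moves the minimum into place can carry an element past an equal key. (One such input is enough; an unstable sort may happen to preserve order on other inputs, but it gives no guarantee.)
Answer: Not stable


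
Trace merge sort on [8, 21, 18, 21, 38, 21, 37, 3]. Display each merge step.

Divide and conquer:
  Merge [8] + [21] -> [8, 21]
  Merge [18] + [21] -> [18, 21]
  Merge [8, 21] + [18, 21] -> [8, 18, 21, 21]
  Merge [38] + [21] -> [21, 38]
  Merge [37] + [3] -> [3, 37]
  Merge [21, 38] + [3, 37] -> [3, 21, 37, 38]
  Merge [8, 18, 21, 21] + [3, 21, 37, 38] -> [3, 8, 18, 21, 21, 21, 37, 38]


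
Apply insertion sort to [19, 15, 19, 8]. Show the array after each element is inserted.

First element 19 is already 'sorted'
Insert 15: shifted 1 elements -> [15, 19, 19, 8]
Insert 19: shifted 0 elements -> [15, 19, 19, 8]
Insert 8: shifted 3 elements -> [8, 15, 19, 19]


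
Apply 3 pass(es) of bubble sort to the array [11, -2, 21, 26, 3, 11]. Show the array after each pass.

After pass 1: [-2, 11, 21, 3, 11, 26] (3 swaps)
After pass 2: [-2, 11, 3, 11, 21, 26] (2 swaps)
After pass 3: [-2, 3, 11, 11, 21, 26] (1 swaps)
Total swaps: 6


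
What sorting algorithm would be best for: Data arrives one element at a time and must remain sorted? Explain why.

Best choice: Insertion sort
Reason: Insertion sort naturally handles online/streaming input by inserting each new element into sorted position


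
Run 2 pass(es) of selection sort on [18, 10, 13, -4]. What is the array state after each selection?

Pass 1: Select minimum -4 at index 3, swap -> [-4, 10, 13, 18]
Pass 2: Select minimum 10 at index 1, swap -> [-4, 10, 13, 18]


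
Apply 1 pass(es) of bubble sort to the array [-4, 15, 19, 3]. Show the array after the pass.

After pass 1: [-4, 15, 3, 19] (1 swaps)
Total swaps: 1


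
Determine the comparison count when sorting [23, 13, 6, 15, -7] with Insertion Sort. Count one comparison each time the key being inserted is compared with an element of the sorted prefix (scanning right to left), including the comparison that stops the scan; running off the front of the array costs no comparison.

Insert 13: 23 > 13 (shift), reached front = 1 comparison(s) -> [13, 23, 6, 15, -7]
Insert 6: 23 > 6 (shift), 13 > 6 (shift), reached front = 2 comparison(s) -> [6, 13, 23, 15, -7]
Insert 15: 23 > 15 (shift), 13 <= 15 (stop) = 2 comparison(s) -> [6, 13, 15, 23, -7]
Insert -7: 23 > -7 (shift), 15 > -7 (shift), 13 > -7 (shift), 6 > -7 (shift), reached front = 4 comparison(s) -> [-7, 6, 13, 15, 23]
Total comparisons: 1 + 2 + 2 + 4 = 9


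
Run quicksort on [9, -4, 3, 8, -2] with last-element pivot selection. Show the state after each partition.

Partition 1: pivot=-2 at index 1 -> [-4, -2, 3, 8, 9]
Partition 2: pivot=9 at index 4 -> [-4, -2, 3, 8, 9]
Partition 3: pivot=8 at index 3 -> [-4, -2, 3, 8, 9]


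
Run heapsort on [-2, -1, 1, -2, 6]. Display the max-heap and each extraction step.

Build heap: [6, -1, 1, -2, -2]
Extract 6: [1, -1, -2, -2, 6]
Extract 1: [-1, -2, -2, 1, 6]
Extract -1: [-2, -2, -1, 1, 6]
Extract -2: [-2, -2, -1, 1, 6]


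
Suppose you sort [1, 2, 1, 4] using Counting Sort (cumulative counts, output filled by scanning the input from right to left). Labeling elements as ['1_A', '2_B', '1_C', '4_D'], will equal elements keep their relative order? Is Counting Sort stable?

Trace Counting Sort on the labeled array (the key is the number; the letter only tracks identity):
  Counts for values 0..4: [0, 2, 1, 0, 1]
  Cumulative counts: [0, 2, 3, 3, 4]
  Scan right to left: place 4_D at output index 3
  Scan right to left: place 1_C at output index 1
  Scan right to left: place 2_B at output index 2
  Scan right to left: place 1_A at output index 0
  Output: [1_A, 1_C, 2_B, 4_D]
Equal keys:
  value 1: originally 1_A, 1_C; after sorting 1_A, 1_C -> order preserved
All equal keys kept their original relative order. Counting Sort is stable: scanning the input right to left with decreasing cumulative counts places later duplicates at later output positions.
Answer: Stable


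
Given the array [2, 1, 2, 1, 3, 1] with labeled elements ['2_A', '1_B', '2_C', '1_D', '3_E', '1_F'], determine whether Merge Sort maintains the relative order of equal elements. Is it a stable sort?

Trace Merge Sort on the labeled array (the key is the number; the letter only tracks identity):
  Merge [1_B] + [2_C] -> [1_B, 2_C]
  Merge [2_A] + [1_B, 2_C] -> [1_B, 2_A, 2_C]
  Merge [3_E] + [1_F] -> [1_F, 3_E]
  Merge [1_D] + [1_F, 3_E] -> [1_D, 1_F, 3_E]
  Merge [1_B, 2_A, 2_C] + [1_D, 1_F, 3_E] -> [1_B, 1_D, 1_F, 2_A, 2_C, 3_E]
Final order: [1_B, 1_D, 1_F, 2_A, 2_C, 3_E]
Equal keys:
  value 1: originally 1_B, 1_D, 1_F; after sorting 1_B, 1_D, 1_F -> order preserved
  value 2: originally 2_A, 2_C; after sorting 2_A, 2_C -> order preserved
All equal keys kept their original relative order. Merge Sort is stable: when the heads of the two halves are equal the merge takes from the left half first.
Answer: Stable


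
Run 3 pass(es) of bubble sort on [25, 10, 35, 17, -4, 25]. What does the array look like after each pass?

After pass 1: [10, 25, 17, -4, 25, 35] (4 swaps)
After pass 2: [10, 17, -4, 25, 25, 35] (2 swaps)
After pass 3: [10, -4, 17, 25, 25, 35] (1 swaps)
Total swaps: 7


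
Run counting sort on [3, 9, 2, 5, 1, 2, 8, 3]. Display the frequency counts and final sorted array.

Count array: [0, 1, 2, 2, 0, 1, 0, 0, 1, 1]
(count[i] = number of elements equal to i)
Cumulative count: [0, 1, 3, 5, 5, 6, 6, 6, 7, 8]
Sorted: [1, 2, 2, 3, 3, 5, 8, 9]


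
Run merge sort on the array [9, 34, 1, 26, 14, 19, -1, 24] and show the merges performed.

Divide and conquer:
  Merge [9] + [34] -> [9, 34]
  Merge [1] + [26] -> [1, 26]
  Merge [9, 34] + [1, 26] -> [1, 9, 26, 34]
  Merge [14] + [19] -> [14, 19]
  Merge [-1] + [24] -> [-1, 24]
  Merge [14, 19] + [-1, 24] -> [-1, 14, 19, 24]
  Merge [1, 9, 26, 34] + [-1, 14, 19, 24] -> [-1, 1, 9, 14, 19, 24, 26, 34]


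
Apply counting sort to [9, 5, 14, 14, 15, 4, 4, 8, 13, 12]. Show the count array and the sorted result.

Count array: [0, 0, 0, 0, 2, 1, 0, 0, 1, 1, 0, 0, 1, 1, 2, 1]
(count[i] = number of elements equal to i)
Cumulative count: [0, 0, 0, 0, 2, 3, 3, 3, 4, 5, 5, 5, 6, 7, 9, 10]
Sorted: [4, 4, 5, 8, 9, 12, 13, 14, 14, 15]


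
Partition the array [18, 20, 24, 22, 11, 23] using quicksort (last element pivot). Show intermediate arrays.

Partition 1: pivot=23 at index 4 -> [18, 20, 22, 11, 23, 24]
Partition 2: pivot=11 at index 0 -> [11, 20, 22, 18, 23, 24]
Partition 3: pivot=18 at index 1 -> [11, 18, 22, 20, 23, 24]
Partition 4: pivot=20 at index 2 -> [11, 18, 20, 22, 23, 24]


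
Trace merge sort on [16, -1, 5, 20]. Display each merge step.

Divide and conquer:
  Merge [16] + [-1] -> [-1, 16]
  Merge [5] + [20] -> [5, 20]
  Merge [-1, 16] + [5, 20] -> [-1, 5, 16, 20]


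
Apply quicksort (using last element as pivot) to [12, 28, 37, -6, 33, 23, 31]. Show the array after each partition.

Partition 1: pivot=31 at index 4 -> [12, 28, -6, 23, 31, 37, 33]
Partition 2: pivot=23 at index 2 -> [12, -6, 23, 28, 31, 37, 33]
Partition 3: pivot=-6 at index 0 -> [-6, 12, 23, 28, 31, 37, 33]
Partition 4: pivot=33 at index 5 -> [-6, 12, 23, 28, 31, 33, 37]


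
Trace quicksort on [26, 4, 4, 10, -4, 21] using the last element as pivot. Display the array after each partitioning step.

Partition 1: pivot=21 at index 4 -> [4, 4, 10, -4, 21, 26]
Partition 2: pivot=-4 at index 0 -> [-4, 4, 10, 4, 21, 26]
Partition 3: pivot=4 at index 2 -> [-4, 4, 4, 10, 21, 26]


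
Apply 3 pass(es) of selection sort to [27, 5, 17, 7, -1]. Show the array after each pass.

Pass 1: Select minimum -1 at index 4, swap -> [-1, 5, 17, 7, 27]
Pass 2: Select minimum 5 at index 1, swap -> [-1, 5, 17, 7, 27]
Pass 3: Select minimum 7 at index 3, swap -> [-1, 5, 7, 17, 27]


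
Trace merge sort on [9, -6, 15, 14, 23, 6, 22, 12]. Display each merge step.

Divide and conquer:
  Merge [9] + [-6] -> [-6, 9]
  Merge [15] + [14] -> [14, 15]
  Merge [-6, 9] + [14, 15] -> [-6, 9, 14, 15]
  Merge [23] + [6] -> [6, 23]
  Merge [22] + [12] -> [12, 22]
  Merge [6, 23] + [12, 22] -> [6, 12, 22, 23]
  Merge [-6, 9, 14, 15] + [6, 12, 22, 23] -> [-6, 6, 9, 12, 14, 15, 22, 23]


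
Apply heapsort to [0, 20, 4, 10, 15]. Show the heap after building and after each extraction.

Build heap: [20, 15, 4, 10, 0]
Extract 20: [15, 10, 4, 0, 20]
Extract 15: [10, 0, 4, 15, 20]
Extract 10: [4, 0, 10, 15, 20]
Extract 4: [0, 4, 10, 15, 20]


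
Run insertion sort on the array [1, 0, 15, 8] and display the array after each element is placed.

First element 1 is already 'sorted'
Insert 0: shifted 1 elements -> [0, 1, 15, 8]
Insert 15: shifted 0 elements -> [0, 1, 15, 8]
Insert 8: shifted 1 elements -> [0, 1, 8, 15]


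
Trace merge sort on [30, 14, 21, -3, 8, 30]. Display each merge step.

Divide and conquer:
  Merge [14] + [21] -> [14, 21]
  Merge [30] + [14, 21] -> [14, 21, 30]
  Merge [8] + [30] -> [8, 30]
  Merge [-3] + [8, 30] -> [-3, 8, 30]
  Merge [14, 21, 30] + [-3, 8, 30] -> [-3, 8, 14, 21, 30, 30]


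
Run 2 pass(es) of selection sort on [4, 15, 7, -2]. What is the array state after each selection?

Pass 1: Select minimum -2 at index 3, swap -> [-2, 15, 7, 4]
Pass 2: Select minimum 4 at index 3, swap -> [-2, 4, 7, 15]


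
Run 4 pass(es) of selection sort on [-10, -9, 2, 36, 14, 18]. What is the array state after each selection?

Pass 1: Select minimum -10 at index 0, swap -> [-10, -9, 2, 36, 14, 18]
Pass 2: Select minimum -9 at index 1, swap -> [-10, -9, 2, 36, 14, 18]
Pass 3: Select minimum 2 at index 2, swap -> [-10, -9, 2, 36, 14, 18]
Pass 4: Select minimum 14 at index 4, swap -> [-10, -9, 2, 14, 36, 18]


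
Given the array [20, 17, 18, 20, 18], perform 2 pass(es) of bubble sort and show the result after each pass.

After pass 1: [17, 18, 20, 18, 20] (3 swaps)
After pass 2: [17, 18, 18, 20, 20] (1 swaps)
Total swaps: 4


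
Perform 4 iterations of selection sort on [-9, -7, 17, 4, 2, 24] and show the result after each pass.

Pass 1: Select minimum -9 at index 0, swap -> [-9, -7, 17, 4, 2, 24]
Pass 2: Select minimum -7 at index 1, swap -> [-9, -7, 17, 4, 2, 24]
Pass 3: Select minimum 2 at index 4, swap -> [-9, -7, 2, 4, 17, 24]
Pass 4: Select minimum 4 at index 3, swap -> [-9, -7, 2, 4, 17, 24]


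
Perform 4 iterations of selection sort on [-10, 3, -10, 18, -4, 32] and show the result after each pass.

Pass 1: Select minimum -10 at index 0, swap -> [-10, 3, -10, 18, -4, 32]
Pass 2: Select minimum -10 at index 2, swap -> [-10, -10, 3, 18, -4, 32]
Pass 3: Select minimum -4 at index 4, swap -> [-10, -10, -4, 18, 3, 32]
Pass 4: Select minimum 3 at index 4, swap -> [-10, -10, -4, 3, 18, 32]


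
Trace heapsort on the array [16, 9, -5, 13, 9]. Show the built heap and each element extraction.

Build heap: [16, 13, -5, 9, 9]
Extract 16: [13, 9, -5, 9, 16]
Extract 13: [9, 9, -5, 13, 16]
Extract 9: [9, -5, 9, 13, 16]
Extract 9: [-5, 9, 9, 13, 16]


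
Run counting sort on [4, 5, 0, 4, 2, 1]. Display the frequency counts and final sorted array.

Count array: [1, 1, 1, 0, 2, 1]
(count[i] = number of elements equal to i)
Cumulative count: [1, 2, 3, 3, 5, 6]
Sorted: [0, 1, 2, 4, 4, 5]


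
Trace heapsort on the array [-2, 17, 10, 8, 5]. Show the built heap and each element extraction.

Build heap: [17, 8, 10, -2, 5]
Extract 17: [10, 8, 5, -2, 17]
Extract 10: [8, -2, 5, 10, 17]
Extract 8: [5, -2, 8, 10, 17]
Extract 5: [-2, 5, 8, 10, 17]


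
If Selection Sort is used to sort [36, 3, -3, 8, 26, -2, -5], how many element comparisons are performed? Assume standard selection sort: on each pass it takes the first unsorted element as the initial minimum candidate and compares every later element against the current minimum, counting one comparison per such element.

Pass 1: scan indices 1..6 for the minimum = 6 comparison(s); min is -5, place at index 0 -> [-5, 3, -3, 8, 26, -2, 36]
Pass 2: scan indices 2..6 for the minimum = 5 comparison(s); min is -3, place at index 1 -> [-5, -3, 3, 8, 26, -2, 36]
Pass 3: scan indices 3..6 for the minimum = 4 comparison(s); min is -2, place at index 2 -> [-5, -3, -2, 8, 26, 3, 36]
Pass 4: scan indices 4..6 for the minimum = 3 comparison(s); min is 3, place at index 3 -> [-5, -3, -2, 3, 26, 8, 36]
Pass 5: scan indices 5..6 for the minimum = 2 comparison(s); min is 8, place at index 4 -> [-5, -3, -2, 3, 8, 26, 36]
Pass 6: scan indices 6..6 for the minimum = 1 comparison(s); min is 26, place at index 5 -> [-5, -3, -2, 3, 8, 26, 36]
Selection sort always scans the whole unsorted suffix, so the count is (n-1) + (n-2) + ... + 1 = n(n-1)/2 = 7*6/2 = 21 regardless of the input order.
Total comparisons: 6 + 5 + 4 + 3 + 2 + 1 = 21


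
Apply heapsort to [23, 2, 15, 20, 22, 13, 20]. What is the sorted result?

Build heap: [23, 22, 20, 20, 2, 13, 15]
Extract 23: [22, 20, 20, 15, 2, 13, 23]
Extract 22: [20, 15, 20, 13, 2, 22, 23]
Extract 20: [20, 15, 2, 13, 20, 22, 23]
Extract 20: [15, 13, 2, 20, 20, 22, 23]
Extract 15: [13, 2, 15, 20, 20, 22, 23]
Extract 13: [2, 13, 15, 20, 20, 22, 23]


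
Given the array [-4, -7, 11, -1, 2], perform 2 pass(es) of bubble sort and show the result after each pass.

After pass 1: [-7, -4, -1, 2, 11] (3 swaps)
After pass 2: [-7, -4, -1, 2, 11] (0 swaps)
Total swaps: 3


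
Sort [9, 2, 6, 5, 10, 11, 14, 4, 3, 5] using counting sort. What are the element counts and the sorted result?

Count array: [0, 0, 1, 1, 1, 2, 1, 0, 0, 1, 1, 1, 0, 0, 1]
(count[i] = number of elements equal to i)
Cumulative count: [0, 0, 1, 2, 3, 5, 6, 6, 6, 7, 8, 9, 9, 9, 10]
Sorted: [2, 3, 4, 5, 5, 6, 9, 10, 11, 14]


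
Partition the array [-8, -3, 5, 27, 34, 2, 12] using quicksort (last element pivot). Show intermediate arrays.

Partition 1: pivot=12 at index 4 -> [-8, -3, 5, 2, 12, 27, 34]
Partition 2: pivot=2 at index 2 -> [-8, -3, 2, 5, 12, 27, 34]
Partition 3: pivot=-3 at index 1 -> [-8, -3, 2, 5, 12, 27, 34]
Partition 4: pivot=34 at index 6 -> [-8, -3, 2, 5, 12, 27, 34]


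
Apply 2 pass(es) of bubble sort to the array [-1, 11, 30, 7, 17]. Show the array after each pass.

After pass 1: [-1, 11, 7, 17, 30] (2 swaps)
After pass 2: [-1, 7, 11, 17, 30] (1 swaps)
Total swaps: 3


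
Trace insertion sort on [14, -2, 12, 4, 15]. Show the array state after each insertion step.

First element 14 is already 'sorted'
Insert -2: shifted 1 elements -> [-2, 14, 12, 4, 15]
Insert 12: shifted 1 elements -> [-2, 12, 14, 4, 15]
Insert 4: shifted 2 elements -> [-2, 4, 12, 14, 15]
Insert 15: shifted 0 elements -> [-2, 4, 12, 14, 15]


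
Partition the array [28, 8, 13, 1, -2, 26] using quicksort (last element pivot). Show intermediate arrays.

Partition 1: pivot=26 at index 4 -> [8, 13, 1, -2, 26, 28]
Partition 2: pivot=-2 at index 0 -> [-2, 13, 1, 8, 26, 28]
Partition 3: pivot=8 at index 2 -> [-2, 1, 8, 13, 26, 28]


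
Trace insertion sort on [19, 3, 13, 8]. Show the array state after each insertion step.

First element 19 is already 'sorted'
Insert 3: shifted 1 elements -> [3, 19, 13, 8]
Insert 13: shifted 1 elements -> [3, 13, 19, 8]
Insert 8: shifted 2 elements -> [3, 8, 13, 19]


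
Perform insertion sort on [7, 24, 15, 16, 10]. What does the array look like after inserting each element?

First element 7 is already 'sorted'
Insert 24: shifted 0 elements -> [7, 24, 15, 16, 10]
Insert 15: shifted 1 elements -> [7, 15, 24, 16, 10]
Insert 16: shifted 1 elements -> [7, 15, 16, 24, 10]
Insert 10: shifted 3 elements -> [7, 10, 15, 16, 24]


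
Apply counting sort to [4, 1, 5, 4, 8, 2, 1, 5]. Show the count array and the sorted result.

Count array: [0, 2, 1, 0, 2, 2, 0, 0, 1]
(count[i] = number of elements equal to i)
Cumulative count: [0, 2, 3, 3, 5, 7, 7, 7, 8]
Sorted: [1, 1, 2, 4, 4, 5, 5, 8]


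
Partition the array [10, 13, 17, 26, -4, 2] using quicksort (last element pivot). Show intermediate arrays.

Partition 1: pivot=2 at index 1 -> [-4, 2, 17, 26, 10, 13]
Partition 2: pivot=13 at index 3 -> [-4, 2, 10, 13, 17, 26]
Partition 3: pivot=26 at index 5 -> [-4, 2, 10, 13, 17, 26]


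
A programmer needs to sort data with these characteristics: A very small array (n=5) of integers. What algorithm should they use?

Best choice: Insertion sort
Reason: For tiny inputs the O(n^2) overhead is negligible and insertion sort has minimal constant factors


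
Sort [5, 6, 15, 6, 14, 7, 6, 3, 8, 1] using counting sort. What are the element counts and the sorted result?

Count array: [0, 1, 0, 1, 0, 1, 3, 1, 1, 0, 0, 0, 0, 0, 1, 1]
(count[i] = number of elements equal to i)
Cumulative count: [0, 1, 1, 2, 2, 3, 6, 7, 8, 8, 8, 8, 8, 8, 9, 10]
Sorted: [1, 3, 5, 6, 6, 6, 7, 8, 14, 15]


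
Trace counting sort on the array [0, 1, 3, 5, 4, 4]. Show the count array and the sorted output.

Count array: [1, 1, 0, 1, 2, 1]
(count[i] = number of elements equal to i)
Cumulative count: [1, 2, 2, 3, 5, 6]
Sorted: [0, 1, 3, 4, 4, 5]


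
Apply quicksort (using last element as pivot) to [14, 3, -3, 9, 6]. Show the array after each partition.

Partition 1: pivot=6 at index 2 -> [3, -3, 6, 9, 14]
Partition 2: pivot=-3 at index 0 -> [-3, 3, 6, 9, 14]
Partition 3: pivot=14 at index 4 -> [-3, 3, 6, 9, 14]


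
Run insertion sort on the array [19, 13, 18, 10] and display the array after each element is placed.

First element 19 is already 'sorted'
Insert 13: shifted 1 elements -> [13, 19, 18, 10]
Insert 18: shifted 1 elements -> [13, 18, 19, 10]
Insert 10: shifted 3 elements -> [10, 13, 18, 19]


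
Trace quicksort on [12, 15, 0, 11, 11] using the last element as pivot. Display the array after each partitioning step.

Partition 1: pivot=11 at index 2 -> [0, 11, 11, 15, 12]
Partition 2: pivot=11 at index 1 -> [0, 11, 11, 15, 12]
Partition 3: pivot=12 at index 3 -> [0, 11, 11, 12, 15]


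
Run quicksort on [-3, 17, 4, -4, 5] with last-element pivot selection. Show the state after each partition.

Partition 1: pivot=5 at index 3 -> [-3, 4, -4, 5, 17]
Partition 2: pivot=-4 at index 0 -> [-4, 4, -3, 5, 17]
Partition 3: pivot=-3 at index 1 -> [-4, -3, 4, 5, 17]


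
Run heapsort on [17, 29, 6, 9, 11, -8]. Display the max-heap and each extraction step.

Build heap: [29, 17, 6, 9, 11, -8]
Extract 29: [17, 11, 6, 9, -8, 29]
Extract 17: [11, 9, 6, -8, 17, 29]
Extract 11: [9, -8, 6, 11, 17, 29]
Extract 9: [6, -8, 9, 11, 17, 29]
Extract 6: [-8, 6, 9, 11, 17, 29]


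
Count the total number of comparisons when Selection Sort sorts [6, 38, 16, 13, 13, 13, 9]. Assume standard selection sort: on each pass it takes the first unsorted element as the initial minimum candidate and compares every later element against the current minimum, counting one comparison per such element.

Pass 1: scan indices 1..6 for the minimum = 6 comparison(s); min is 6, place at index 0 -> [6, 38, 16, 13, 13, 13, 9]
Pass 2: scan indices 2..6 for the minimum = 5 comparison(s); min is 9, place at index 1 -> [6, 9, 16, 13, 13, 13, 38]
Pass 3: scan indices 3..6 for the minimum = 4 comparison(s); min is 13, place at index 2 -> [6, 9, 13, 16, 13, 13, 38]
Pass 4: scan indices 4..6 for the minimum = 3 comparison(s); min is 13, place at index 3 -> [6, 9, 13, 13, 16, 13, 38]
Pass 5: scan indices 5..6 for the minimum = 2 comparison(s); min is 13, place at index 4 -> [6, 9, 13, 13, 13, 16, 38]
Pass 6: scan indices 6..6 for the minimum = 1 comparison(s); min is 16, place at index 5 -> [6, 9, 13, 13, 13, 16, 38]
Selection sort always scans the whole unsorted suffix, so the count is (n-1) + (n-2) + ... + 1 = n(n-1)/2 = 7*6/2 = 21 regardless of the input order.
Total comparisons: 6 + 5 + 4 + 3 + 2 + 1 = 21


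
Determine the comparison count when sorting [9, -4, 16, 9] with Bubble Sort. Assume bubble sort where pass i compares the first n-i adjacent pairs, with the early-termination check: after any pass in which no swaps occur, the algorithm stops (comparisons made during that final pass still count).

Pass 1: compare adjacent pairs (0,1)..(2,3) = 3 comparison(s), 2 swap(s) -> [-4, 9, 9, 16]
Pass 2: compare adjacent pairs (0,1)..(1,2) = 2 comparison(s), 0 swap(s) -> [-4, 9, 9, 16]
No swaps in this pass, so bubble sort stops here.
Total comparisons: 3 + 2 = 5


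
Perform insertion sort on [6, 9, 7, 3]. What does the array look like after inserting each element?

First element 6 is already 'sorted'
Insert 9: shifted 0 elements -> [6, 9, 7, 3]
Insert 7: shifted 1 elements -> [6, 7, 9, 3]
Insert 3: shifted 3 elements -> [3, 6, 7, 9]


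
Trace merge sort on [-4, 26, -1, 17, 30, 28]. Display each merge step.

Divide and conquer:
  Merge [26] + [-1] -> [-1, 26]
  Merge [-4] + [-1, 26] -> [-4, -1, 26]
  Merge [30] + [28] -> [28, 30]
  Merge [17] + [28, 30] -> [17, 28, 30]
  Merge [-4, -1, 26] + [17, 28, 30] -> [-4, -1, 17, 26, 28, 30]


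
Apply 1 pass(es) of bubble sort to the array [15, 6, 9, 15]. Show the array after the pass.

After pass 1: [6, 9, 15, 15] (2 swaps)
Total swaps: 2


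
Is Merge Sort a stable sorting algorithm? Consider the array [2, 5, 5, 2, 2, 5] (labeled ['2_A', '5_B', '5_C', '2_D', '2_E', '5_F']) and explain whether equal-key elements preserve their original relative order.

Trace Merge Sort on the labeled array (the key is the number; the letter only tracks identity):
  Merge [5_B] + [5_C] -> [5_B, 5_C]
  Merge [2_A] + [5_B, 5_C] -> [2_A, 5_B, 5_C]
  Merge [2_E] + [5_F] -> [2_E, 5_F]
  Merge [2_D] + [2_E, 5_F] -> [2_D, 2_E, 5_F]
  Merge [2_A, 5_B, 5_C] + [2_D, 2_E, 5_F] -> [2_A, 2_D, 2_E, 5_B, 5_C, 5_F]
Final order: [2_A, 2_D, 2_E, 5_B, 5_C, 5_F]
Equal keys:
  value 2: originally 2_A, 2_D, 2_E; after sorting 2_A, 2_D, 2_E -> order preserved
  value 5: originally 5_B, 5_C, 5_F; after sorting 5_B, 5_C, 5_F -> order preserved
All equal keys kept their original relative order. Merge Sort is stable: when the heads of the two halves are equal the merge takes from the left half first.
Answer: Stable


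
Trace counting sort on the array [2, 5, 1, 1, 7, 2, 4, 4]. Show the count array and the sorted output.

Count array: [0, 2, 2, 0, 2, 1, 0, 1]
(count[i] = number of elements equal to i)
Cumulative count: [0, 2, 4, 4, 6, 7, 7, 8]
Sorted: [1, 1, 2, 2, 4, 4, 5, 7]


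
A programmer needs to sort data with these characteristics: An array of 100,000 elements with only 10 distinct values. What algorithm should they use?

Best choice: 3-way quicksort or Counting sort
Reason: 3-way (Dutch national flag) partitioning groups every copy of the pivot together, so with only d=10 distinct keys quicksort finishes in O(n log d) expected time, which is effectively linear; counting sort runs in O(n + k) where k is the size of the key range (not the number of distinct values), so it is linear when the 10 values are integers drawn from a small known range


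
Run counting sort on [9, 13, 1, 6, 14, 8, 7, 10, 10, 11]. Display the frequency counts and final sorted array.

Count array: [0, 1, 0, 0, 0, 0, 1, 1, 1, 1, 2, 1, 0, 1, 1]
(count[i] = number of elements equal to i)
Cumulative count: [0, 1, 1, 1, 1, 1, 2, 3, 4, 5, 7, 8, 8, 9, 10]
Sorted: [1, 6, 7, 8, 9, 10, 10, 11, 13, 14]


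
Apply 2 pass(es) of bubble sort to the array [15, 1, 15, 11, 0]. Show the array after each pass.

After pass 1: [1, 15, 11, 0, 15] (3 swaps)
After pass 2: [1, 11, 0, 15, 15] (2 swaps)
Total swaps: 5


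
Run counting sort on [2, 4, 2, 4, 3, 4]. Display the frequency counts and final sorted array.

Count array: [0, 0, 2, 1, 3]
(count[i] = number of elements equal to i)
Cumulative count: [0, 0, 2, 3, 6]
Sorted: [2, 2, 3, 4, 4, 4]


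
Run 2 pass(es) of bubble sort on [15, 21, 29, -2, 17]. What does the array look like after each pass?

After pass 1: [15, 21, -2, 17, 29] (2 swaps)
After pass 2: [15, -2, 17, 21, 29] (2 swaps)
Total swaps: 4


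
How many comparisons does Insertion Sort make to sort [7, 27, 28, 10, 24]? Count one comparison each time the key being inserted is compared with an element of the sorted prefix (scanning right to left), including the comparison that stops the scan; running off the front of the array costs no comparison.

Insert 27: 7 <= 27 (stop) = 1 comparison(s) -> [7, 27, 28, 10, 24]
Insert 28: 27 <= 28 (stop) = 1 comparison(s) -> [7, 27, 28, 10, 24]
Insert 10: 28 > 10 (shift), 27 > 10 (shift), 7 <= 10 (stop) = 3 comparison(s) -> [7, 10, 27, 28, 24]
Insert 24: 28 > 24 (shift), 27 > 24 (shift), 10 <= 24 (stop) = 3 comparison(s) -> [7, 10, 24, 27, 28]
Total comparisons: 1 + 1 + 3 + 3 = 8


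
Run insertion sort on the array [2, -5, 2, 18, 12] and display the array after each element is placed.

First element 2 is already 'sorted'
Insert -5: shifted 1 elements -> [-5, 2, 2, 18, 12]
Insert 2: shifted 0 elements -> [-5, 2, 2, 18, 12]
Insert 18: shifted 0 elements -> [-5, 2, 2, 18, 12]
Insert 12: shifted 1 elements -> [-5, 2, 2, 12, 18]


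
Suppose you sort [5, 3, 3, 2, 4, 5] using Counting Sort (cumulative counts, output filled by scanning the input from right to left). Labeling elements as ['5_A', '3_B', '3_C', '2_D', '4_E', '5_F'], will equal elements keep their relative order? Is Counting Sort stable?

Trace Counting Sort on the labeled array (the key is the number; the letter only tracks identity):
  Counts for values 0..5: [0, 0, 1, 2, 1, 2]
  Cumulative counts: [0, 0, 1, 3, 4, 6]
  Scan right to left: place 5_F at output index 5
  Scan right to left: place 4_E at output index 3
  Scan right to left: place 2_D at output index 0
  Scan right to left: place 3_C at output index 2
  Scan right to left: place 3_B at output index 1
  Scan right to left: place 5_A at output index 4
  Output: [2_D, 3_B, 3_C, 4_E, 5_A, 5_F]
Equal keys:
  value 3: originally 3_B, 3_C; after sorting 3_B, 3_C -> order preserved
  value 5: originally 5_A, 5_F; after sorting 5_A, 5_F -> order preserved
All equal keys kept their original relative order. Counting Sort is stable: scanning the input right to left with decreasing cumulative counts places later duplicates at later output positions.
Answer: Stable
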